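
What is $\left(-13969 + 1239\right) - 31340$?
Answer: $-44070$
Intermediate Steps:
$\left(-13969 + 1239\right) - 31340 = -12730 - 31340 = -44070$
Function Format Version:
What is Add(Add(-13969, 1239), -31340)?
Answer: -44070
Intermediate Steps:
Add(Add(-13969, 1239), -31340) = Add(-12730, -31340) = -44070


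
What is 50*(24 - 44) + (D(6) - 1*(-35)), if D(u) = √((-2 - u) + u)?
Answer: -965 + I*√2 ≈ -965.0 + 1.4142*I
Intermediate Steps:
D(u) = I*√2 (D(u) = √(-2) = I*√2)
50*(24 - 44) + (D(6) - 1*(-35)) = 50*(24 - 44) + (I*√2 - 1*(-35)) = 50*(-20) + (I*√2 + 35) = -1000 + (35 + I*√2) = -965 + I*√2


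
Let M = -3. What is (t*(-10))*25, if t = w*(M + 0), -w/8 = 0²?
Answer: 0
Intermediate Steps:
w = 0 (w = -8*0² = -8*0 = 0)
t = 0 (t = 0*(-3 + 0) = 0*(-3) = 0)
(t*(-10))*25 = (0*(-10))*25 = 0*25 = 0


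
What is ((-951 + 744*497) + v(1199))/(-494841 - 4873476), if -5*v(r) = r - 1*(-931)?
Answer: -6463/94181 ≈ -0.068623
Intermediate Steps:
v(r) = -931/5 - r/5 (v(r) = -(r - 1*(-931))/5 = -(r + 931)/5 = -(931 + r)/5 = -931/5 - r/5)
((-951 + 744*497) + v(1199))/(-494841 - 4873476) = ((-951 + 744*497) + (-931/5 - 1/5*1199))/(-494841 - 4873476) = ((-951 + 369768) + (-931/5 - 1199/5))/(-5368317) = (368817 - 426)*(-1/5368317) = 368391*(-1/5368317) = -6463/94181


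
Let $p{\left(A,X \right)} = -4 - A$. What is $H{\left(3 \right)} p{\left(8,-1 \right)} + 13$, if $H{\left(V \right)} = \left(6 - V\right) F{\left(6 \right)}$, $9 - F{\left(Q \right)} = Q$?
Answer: $-95$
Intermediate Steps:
$F{\left(Q \right)} = 9 - Q$
$H{\left(V \right)} = 18 - 3 V$ ($H{\left(V \right)} = \left(6 - V\right) \left(9 - 6\right) = \left(6 - V\right) 3 = 18 - 3 V$)
$H{\left(3 \right)} p{\left(8,-1 \right)} + 13 = \left(18 - 9\right) \left(-4 - 8\right) + 13 = 9 \left(-12\right) + 13 = -108 + 13 = -95$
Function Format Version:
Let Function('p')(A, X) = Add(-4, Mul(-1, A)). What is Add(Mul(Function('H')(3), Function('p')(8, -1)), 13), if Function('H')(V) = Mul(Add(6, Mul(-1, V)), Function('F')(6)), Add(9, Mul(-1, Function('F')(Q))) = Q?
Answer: -95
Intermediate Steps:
Function('F')(Q) = Add(9, Mul(-1, Q))
Function('H')(V) = Add(18, Mul(-3, V)) (Function('H')(V) = Mul(Add(6, Mul(-1, V)), Add(9, Mul(-1, 6))) = Mul(Add(6, Mul(-1, V)), Add(9, -6)) = Mul(Add(6, Mul(-1, V)), 3) = Add(18, Mul(-3, V)))
Add(Mul(Function('H')(3), Function('p')(8, -1)), 13) = Add(Mul(Add(18, Mul(-3, 3)), Add(-4, Mul(-1, 8))), 13) = Add(Mul(Add(18, -9), Add(-4, -8)), 13) = Add(Mul(9, -12), 13) = Add(-108, 13) = -95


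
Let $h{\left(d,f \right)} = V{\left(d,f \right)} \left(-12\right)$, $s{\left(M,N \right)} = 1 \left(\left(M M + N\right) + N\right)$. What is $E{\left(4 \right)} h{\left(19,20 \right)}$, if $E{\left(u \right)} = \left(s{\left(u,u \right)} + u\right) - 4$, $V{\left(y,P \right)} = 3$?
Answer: $-864$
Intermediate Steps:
$s{\left(M,N \right)} = M^{2} + 2 N$ ($s{\left(M,N \right)} = 1 \left(\left(M^{2} + N\right) + N\right) = 1 \left(\left(N + M^{2}\right) + N\right) = 1 \left(M^{2} + 2 N\right) = M^{2} + 2 N$)
$h{\left(d,f \right)} = -36$ ($h{\left(d,f \right)} = 3 \left(-12\right) = -36$)
$E{\left(u \right)} = -4 + u^{2} + 3 u$ ($E{\left(u \right)} = \left(\left(u^{2} + 2 u\right) + u\right) - 4 = \left(u^{2} + 3 u\right) - 4 = -4 + u^{2} + 3 u$)
$E{\left(4 \right)} h{\left(19,20 \right)} = \left(-4 + 4^{2} + 3 \cdot 4\right) \left(-36\right) = \left(-4 + 16 + 12\right) \left(-36\right) = 24 \left(-36\right) = -864$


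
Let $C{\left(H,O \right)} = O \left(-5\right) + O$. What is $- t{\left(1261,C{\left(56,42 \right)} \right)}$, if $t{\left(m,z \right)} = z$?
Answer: $168$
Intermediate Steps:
$C{\left(H,O \right)} = - 4 O$ ($C{\left(H,O \right)} = - 5 O + O = - 4 O$)
$- t{\left(1261,C{\left(56,42 \right)} \right)} = - \left(-4\right) 42 = \left(-1\right) \left(-168\right) = 168$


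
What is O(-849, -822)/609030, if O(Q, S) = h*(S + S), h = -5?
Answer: 274/20301 ≈ 0.013497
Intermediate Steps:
O(Q, S) = -10*S (O(Q, S) = -5*(S + S) = -10*S)
O(-849, -822)/609030 = -10*(-822)/609030 = 8220*(1/609030) = 274/20301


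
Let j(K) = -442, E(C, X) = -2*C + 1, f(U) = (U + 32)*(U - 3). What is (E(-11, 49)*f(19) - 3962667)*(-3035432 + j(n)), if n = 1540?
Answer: 11973180432726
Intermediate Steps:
f(U) = (-3 + U)*(32 + U) (f(U) = (32 + U)*(-3 + U) = (-3 + U)*(32 + U))
E(C, X) = 1 - 2*C
(E(-11, 49)*f(19) - 3962667)*(-3035432 + j(n)) = ((1 - 2*(-11))*(-96 + 19² + 29*19) - 3962667)*(-3035432 - 442) = ((1 + 22)*(-96 + 361 + 551) - 3962667)*(-3035874) = (23*816 - 3962667)*(-3035874) = (18768 - 3962667)*(-3035874) = -3943899*(-3035874) = 11973180432726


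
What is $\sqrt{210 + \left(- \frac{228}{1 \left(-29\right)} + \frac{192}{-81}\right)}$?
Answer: $\frac{\sqrt{14679510}}{261} \approx 14.68$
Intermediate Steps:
$\sqrt{210 + \left(- \frac{228}{1 \left(-29\right)} + \frac{192}{-81}\right)} = \sqrt{210 - \left(\frac{64}{27} + \frac{228}{-29}\right)} = \sqrt{210 - - \frac{4300}{783}} = \sqrt{210 + \left(\frac{228}{29} - \frac{64}{27}\right)} = \sqrt{210 + \frac{4300}{783}} = \sqrt{\frac{168730}{783}} = \frac{\sqrt{14679510}}{261}$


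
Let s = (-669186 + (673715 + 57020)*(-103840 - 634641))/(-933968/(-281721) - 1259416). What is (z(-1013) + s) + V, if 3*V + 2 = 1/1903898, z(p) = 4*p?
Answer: 11027120627926396083845/25981104766806664 ≈ 4.2443e+5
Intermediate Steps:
s = 11694338021441757/27292538536 (s = (-669186 + 730735*(-738481))/(-933968*(-1/281721) - 1259416) = (-669186 - 539633913535)/(933968/281721 - 1259416) = -539634582721/(-354803000968/281721) = -539634582721*(-281721/354803000968) = 11694338021441757/27292538536 ≈ 4.2848e+5)
V = -1269265/1903898 (V = -⅔ + (⅓)/1903898 = -⅔ + (⅓)*(1/1903898) = -⅔ + 1/5711694 = -1269265/1903898 ≈ -0.66667)
(z(-1013) + s) + V = (4*(-1013) + 11694338021441757/27292538536) - 1269265/1903898 = (-4052 + 11694338021441757/27292538536) - 1269265/1903898 = 11583748655293885/27292538536 - 1269265/1903898 = 11027120627926396083845/25981104766806664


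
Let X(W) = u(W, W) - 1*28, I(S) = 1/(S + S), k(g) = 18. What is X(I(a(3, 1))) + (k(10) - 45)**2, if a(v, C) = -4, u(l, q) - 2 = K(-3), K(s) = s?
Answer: 700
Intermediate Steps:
u(l, q) = -1 (u(l, q) = 2 - 3 = -1)
I(S) = 1/(2*S)
X(W) = -29 (X(W) = -1 - 1*28 = -1 - 28 = -29)
X(I(a(3, 1))) + (k(10) - 45)**2 = -29 + (18 - 45)**2 = -29 + (-27)**2 = -29 + 729 = 700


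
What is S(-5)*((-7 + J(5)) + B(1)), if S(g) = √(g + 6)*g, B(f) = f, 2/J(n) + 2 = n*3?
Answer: 380/13 ≈ 29.231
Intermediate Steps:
J(n) = 2/(-2 + 3*n) (J(n) = 2/(-2 + n*3) = 2/(-2 + 3*n))
S(g) = g*√(6 + g) (S(g) = √(6 + g)*g = g*√(6 + g))
S(-5)*((-7 + J(5)) + B(1)) = (-5*√(6 - 5))*((-7 + 2/(-2 + 3*5)) + 1) = (-5*√1)*((-7 + 2/(-2 + 15)) + 1) = (-5*1)*((-7 + 2/13) + 1) = -5*((-7 + 2*(1/13)) + 1) = -5*((-7 + 2/13) + 1) = -5*(-89/13 + 1) = -5*(-76/13) = 380/13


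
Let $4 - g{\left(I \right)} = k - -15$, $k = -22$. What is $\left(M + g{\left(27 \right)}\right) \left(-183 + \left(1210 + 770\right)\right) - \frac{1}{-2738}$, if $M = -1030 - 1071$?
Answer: $- \frac{10283188739}{2738} \approx -3.7557 \cdot 10^{6}$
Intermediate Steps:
$g{\left(I \right)} = 11$ ($g{\left(I \right)} = 4 - \left(-22 - -15\right) = 4 - \left(-22 + 15\right) = 4 - -7 = 4 + 7 = 11$)
$M = -2101$ ($M = -1030 - 1071 = -2101$)
$\left(M + g{\left(27 \right)}\right) \left(-183 + \left(1210 + 770\right)\right) - \frac{1}{-2738} = \left(-2101 + 11\right) \left(-183 + \left(1210 + 770\right)\right) - \frac{1}{-2738} = - 2090 \left(-183 + 1980\right) - - \frac{1}{2738} = \left(-2090\right) 1797 + \frac{1}{2738} = -3755730 + \frac{1}{2738} = - \frac{10283188739}{2738}$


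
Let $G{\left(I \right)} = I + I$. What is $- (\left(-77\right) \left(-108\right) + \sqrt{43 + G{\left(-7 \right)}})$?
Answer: $-8316 - \sqrt{29} \approx -8321.4$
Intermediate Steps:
$G{\left(I \right)} = 2 I$
$- (\left(-77\right) \left(-108\right) + \sqrt{43 + G{\left(-7 \right)}}) = - (\left(-77\right) \left(-108\right) + \sqrt{43 + 2 \left(-7\right)}) = - (8316 + \sqrt{43 - 14}) = - (8316 + \sqrt{29}) = -8316 - \sqrt{29}$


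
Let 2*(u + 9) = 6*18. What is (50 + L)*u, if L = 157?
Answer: 9315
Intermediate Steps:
u = 45 (u = -9 + (6*18)/2 = -9 + (½)*108 = -9 + 54 = 45)
(50 + L)*u = (50 + 157)*45 = 207*45 = 9315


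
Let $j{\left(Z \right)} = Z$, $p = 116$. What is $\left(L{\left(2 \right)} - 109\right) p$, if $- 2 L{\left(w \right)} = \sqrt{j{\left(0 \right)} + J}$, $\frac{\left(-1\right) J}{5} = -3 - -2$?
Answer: $-12644 - 58 \sqrt{5} \approx -12774.0$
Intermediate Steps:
$J = 5$ ($J = - 5 \left(-3 - -2\right) = - 5 \left(-3 + 2\right) = \left(-5\right) \left(-1\right) = 5$)
$L{\left(w \right)} = - \frac{\sqrt{5}}{2}$ ($L{\left(w \right)} = - \frac{\sqrt{0 + 5}}{2} = - \frac{\sqrt{5}}{2}$)
$\left(L{\left(2 \right)} - 109\right) p = \left(- \frac{\sqrt{5}}{2} - 109\right) 116 = \left(-109 - \frac{\sqrt{5}}{2}\right) 116 = -12644 - 58 \sqrt{5}$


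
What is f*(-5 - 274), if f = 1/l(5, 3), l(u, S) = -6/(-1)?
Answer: -93/2 ≈ -46.500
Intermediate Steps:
l(u, S) = 6 (l(u, S) = -6*(-1) = 6)
f = ⅙ (f = 1/6 = ⅙ ≈ 0.16667)
f*(-5 - 274) = (-5 - 274)/6 = (⅙)*(-279) = -93/2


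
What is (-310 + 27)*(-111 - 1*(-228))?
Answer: -33111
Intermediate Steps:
(-310 + 27)*(-111 - 1*(-228)) = -283*(-111 + 228) = -283*117 = -33111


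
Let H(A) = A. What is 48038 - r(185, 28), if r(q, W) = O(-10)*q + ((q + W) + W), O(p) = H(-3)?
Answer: 48352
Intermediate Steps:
O(p) = -3
r(q, W) = -2*q + 2*W (r(q, W) = -3*q + ((q + W) + W) = -3*q + ((W + q) + W) = -3*q + (q + 2*W) = -2*q + 2*W)
48038 - r(185, 28) = 48038 - (-2*185 + 2*28) = 48038 - (-370 + 56) = 48038 - 1*(-314) = 48038 + 314 = 48352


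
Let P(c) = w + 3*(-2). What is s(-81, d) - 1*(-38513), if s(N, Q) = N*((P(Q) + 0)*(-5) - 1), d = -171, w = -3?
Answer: 34949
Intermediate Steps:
P(c) = -9 (P(c) = -3 + 3*(-2) = -3 - 6 = -9)
s(N, Q) = 44*N (s(N, Q) = N*((-9 + 0)*(-5) - 1) = N*(-9*(-5) - 1) = N*(45 - 1) = N*44 = 44*N)
s(-81, d) - 1*(-38513) = 44*(-81) - 1*(-38513) = -3564 + 38513 = 34949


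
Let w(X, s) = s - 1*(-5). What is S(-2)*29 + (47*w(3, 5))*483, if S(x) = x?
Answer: 226952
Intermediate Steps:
w(X, s) = 5 + s (w(X, s) = s + 5 = 5 + s)
S(-2)*29 + (47*w(3, 5))*483 = -2*29 + (47*(5 + 5))*483 = -58 + (47*10)*483 = -58 + 470*483 = -58 + 227010 = 226952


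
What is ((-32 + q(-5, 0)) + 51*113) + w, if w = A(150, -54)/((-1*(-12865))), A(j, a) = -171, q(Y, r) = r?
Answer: 73729144/12865 ≈ 5731.0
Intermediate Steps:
w = -171/12865 (w = -171/((-1*(-12865))) = -171/12865 ≈ -0.013292)
((-32 + q(-5, 0)) + 51*113) + w = ((-32 + 0) + 51*113) - 171/12865 = (-32 + 5763) - 171/12865 = 5731 - 171/12865 = 73729144/12865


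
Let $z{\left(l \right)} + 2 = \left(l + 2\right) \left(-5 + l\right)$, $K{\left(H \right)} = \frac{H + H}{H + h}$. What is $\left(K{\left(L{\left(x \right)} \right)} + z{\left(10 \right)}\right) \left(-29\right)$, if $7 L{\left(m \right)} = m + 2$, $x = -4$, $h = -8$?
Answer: $-1684$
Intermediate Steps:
$L{\left(m \right)} = \frac{2}{7} + \frac{m}{7}$ ($L{\left(m \right)} = \frac{m + 2}{7} = \frac{2 + m}{7} = \frac{2}{7} + \frac{m}{7}$)
$K{\left(H \right)} = \frac{2 H}{-8 + H}$ ($K{\left(H \right)} = \frac{H + H}{H - 8} = \frac{2 H}{-8 + H}$)
$z{\left(l \right)} = -2 + \left(-5 + l\right) \left(2 + l\right)$ ($z{\left(l \right)} = -2 + \left(l + 2\right) \left(-5 + l\right) = -2 + \left(2 + l\right) \left(-5 + l\right) = -2 + \left(-5 + l\right) \left(2 + l\right)$)
$\left(K{\left(L{\left(x \right)} \right)} + z{\left(10 \right)}\right) \left(-29\right) = \left(\frac{2 \left(\frac{2}{7} + \frac{1}{7} \left(-4\right)\right)}{-8 + \left(\frac{2}{7} + \frac{1}{7} \left(-4\right)\right)} - \left(42 - 100\right)\right) \left(-29\right) = \left(\frac{2 \left(\frac{2}{7} - \frac{4}{7}\right)}{-8 + \left(\frac{2}{7} - \frac{4}{7}\right)} - -58\right) \left(-29\right) = \left(2 \left(- \frac{2}{7}\right) \frac{1}{-8 - \frac{2}{7}} + 58\right) \left(-29\right) = \left(2 \left(- \frac{2}{7}\right) \frac{1}{- \frac{58}{7}} + 58\right) \left(-29\right) = \left(2 \left(- \frac{2}{7}\right) \left(- \frac{7}{58}\right) + 58\right) \left(-29\right) = \left(\frac{2}{29} + 58\right) \left(-29\right) = \frac{1684}{29} \left(-29\right) = -1684$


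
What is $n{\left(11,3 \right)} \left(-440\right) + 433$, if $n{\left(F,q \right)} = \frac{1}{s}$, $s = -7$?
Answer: $\frac{3471}{7} \approx 495.86$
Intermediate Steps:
$n{\left(F,q \right)} = - \frac{1}{7}$ ($n{\left(F,q \right)} = \frac{1}{-7} = - \frac{1}{7}$)
$n{\left(11,3 \right)} \left(-440\right) + 433 = \left(- \frac{1}{7}\right) \left(-440\right) + 433 = \frac{440}{7} + 433 = \frac{3471}{7}$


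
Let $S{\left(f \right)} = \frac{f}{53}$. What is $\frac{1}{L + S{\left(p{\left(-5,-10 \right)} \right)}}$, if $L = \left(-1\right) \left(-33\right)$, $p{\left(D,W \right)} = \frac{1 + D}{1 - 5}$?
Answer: $\frac{53}{1750} \approx 0.030286$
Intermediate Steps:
$p{\left(D,W \right)} = - \frac{1}{4} - \frac{D}{4}$ ($p{\left(D,W \right)} = \frac{1 + D}{-4} = \left(1 + D\right) \left(- \frac{1}{4}\right) = - \frac{1}{4} - \frac{D}{4}$)
$S{\left(f \right)} = \frac{f}{53}$ ($S{\left(f \right)} = f \frac{1}{53} = \frac{f}{53}$)
$L = 33$
$\frac{1}{L + S{\left(p{\left(-5,-10 \right)} \right)}} = \frac{1}{33 + \frac{- \frac{1}{4} - - \frac{5}{4}}{53}} = \frac{1}{33 + \frac{- \frac{1}{4} + \frac{5}{4}}{53}} = \frac{1}{33 + \frac{1}{53} \cdot 1} = \frac{1}{33 + \frac{1}{53}} = \frac{1}{\frac{1750}{53}} = \frac{53}{1750}$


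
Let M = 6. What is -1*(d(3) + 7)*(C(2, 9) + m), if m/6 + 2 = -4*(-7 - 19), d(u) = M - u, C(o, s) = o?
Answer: -6140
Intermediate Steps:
d(u) = 6 - u
m = 612 (m = -12 + 6*(-4*(-7 - 19)) = -12 + 6*(-4*(-26)) = -12 + 6*104 = -12 + 624 = 612)
-1*(d(3) + 7)*(C(2, 9) + m) = -1*((6 - 1*3) + 7)*(2 + 612) = -1*((6 - 3) + 7)*614 = -1*(3 + 7)*614 = -1*10*614 = -10*614 = -1*6140 = -6140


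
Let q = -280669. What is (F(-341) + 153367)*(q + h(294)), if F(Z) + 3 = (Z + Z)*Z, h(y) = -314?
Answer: -108438645258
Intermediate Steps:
F(Z) = -3 + 2*Z² (F(Z) = -3 + (Z + Z)*Z = -3 + (2*Z)*Z = -3 + 2*Z²)
(F(-341) + 153367)*(q + h(294)) = ((-3 + 2*(-341)²) + 153367)*(-280669 - 314) = ((-3 + 2*116281) + 153367)*(-280983) = ((-3 + 232562) + 153367)*(-280983) = (232559 + 153367)*(-280983) = 385926*(-280983) = -108438645258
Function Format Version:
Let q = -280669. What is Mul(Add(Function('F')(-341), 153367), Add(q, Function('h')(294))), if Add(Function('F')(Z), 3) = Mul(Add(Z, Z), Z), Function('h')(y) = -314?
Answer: -108438645258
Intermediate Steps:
Function('F')(Z) = Add(-3, Mul(2, Pow(Z, 2))) (Function('F')(Z) = Add(-3, Mul(Add(Z, Z), Z)) = Add(-3, Mul(Mul(2, Z), Z)) = Add(-3, Mul(2, Pow(Z, 2))))
Mul(Add(Function('F')(-341), 153367), Add(q, Function('h')(294))) = Mul(Add(Add(-3, Mul(2, Pow(-341, 2))), 153367), Add(-280669, -314)) = Mul(Add(Add(-3, Mul(2, 116281)), 153367), -280983) = Mul(Add(Add(-3, 232562), 153367), -280983) = Mul(Add(232559, 153367), -280983) = Mul(385926, -280983) = -108438645258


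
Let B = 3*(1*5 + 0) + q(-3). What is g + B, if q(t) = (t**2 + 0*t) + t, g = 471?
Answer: 492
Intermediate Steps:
q(t) = t + t**2 (q(t) = (t**2 + 0) + t = t**2 + t = t + t**2)
B = 21 (B = 3*(1*5 + 0) - 3*(1 - 3) = 3*(5 + 0) - 3*(-2) = 3*5 + 6 = 15 + 6 = 21)
g + B = 471 + 21 = 492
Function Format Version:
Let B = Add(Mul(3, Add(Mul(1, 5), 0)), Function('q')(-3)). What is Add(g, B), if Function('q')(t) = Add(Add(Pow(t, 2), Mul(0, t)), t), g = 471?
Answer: 492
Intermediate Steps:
Function('q')(t) = Add(t, Pow(t, 2)) (Function('q')(t) = Add(Add(Pow(t, 2), 0), t) = Add(Pow(t, 2), t) = Add(t, Pow(t, 2)))
B = 21 (B = Add(Mul(3, Add(Mul(1, 5), 0)), Mul(-3, Add(1, -3))) = Add(Mul(3, Add(5, 0)), Mul(-3, -2)) = Add(Mul(3, 5), 6) = Add(15, 6) = 21)
Add(g, B) = Add(471, 21) = 492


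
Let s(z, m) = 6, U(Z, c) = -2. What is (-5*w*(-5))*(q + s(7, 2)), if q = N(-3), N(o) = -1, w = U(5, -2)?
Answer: -250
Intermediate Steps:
w = -2
q = -1
(-5*w*(-5))*(q + s(7, 2)) = (-5*(-2)*(-5))*(-1 + 6) = (10*(-5))*5 = -50*5 = -250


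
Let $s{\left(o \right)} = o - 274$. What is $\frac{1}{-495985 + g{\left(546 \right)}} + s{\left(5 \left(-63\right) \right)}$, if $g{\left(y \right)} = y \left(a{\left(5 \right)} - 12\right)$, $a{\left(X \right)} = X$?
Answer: $- \frac{294386324}{499807} \approx -589.0$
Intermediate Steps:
$s{\left(o \right)} = -274 + o$
$g{\left(y \right)} = - 7 y$ ($g{\left(y \right)} = y \left(5 - 12\right) = y \left(-7\right) = - 7 y$)
$\frac{1}{-495985 + g{\left(546 \right)}} + s{\left(5 \left(-63\right) \right)} = \frac{1}{-495985 - 3822} + \left(-274 + 5 \left(-63\right)\right) = \frac{1}{-495985 - 3822} - 589 = \frac{1}{-499807} - 589 = - \frac{1}{499807} - 589 = - \frac{294386324}{499807}$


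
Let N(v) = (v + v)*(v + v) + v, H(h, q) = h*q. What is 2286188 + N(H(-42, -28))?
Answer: 7819268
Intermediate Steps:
N(v) = v + 4*v² (N(v) = (2*v)*(2*v) + v = 4*v² + v = v + 4*v²)
2286188 + N(H(-42, -28)) = 2286188 + (-42*(-28))*(1 + 4*(-42*(-28))) = 2286188 + 1176*(1 + 4*1176) = 2286188 + 1176*(1 + 4704) = 2286188 + 1176*4705 = 2286188 + 5533080 = 7819268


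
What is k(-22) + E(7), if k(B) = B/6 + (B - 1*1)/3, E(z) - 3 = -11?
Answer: -58/3 ≈ -19.333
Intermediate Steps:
E(z) = -8 (E(z) = 3 - 11 = -8)
k(B) = -⅓ + B/2 (k(B) = B*(⅙) + (B - 1)*(⅓) = B/6 + (-1 + B)*(⅓) = B/6 + (-⅓ + B/3) = -⅓ + B/2)
k(-22) + E(7) = (-⅓ + (½)*(-22)) - 8 = (-⅓ - 11) - 8 = -34/3 - 8 = -58/3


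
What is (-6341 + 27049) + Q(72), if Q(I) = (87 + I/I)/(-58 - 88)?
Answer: 1511640/73 ≈ 20707.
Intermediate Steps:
Q(I) = -44/73 (Q(I) = (87 + 1)/(-146) = 88*(-1/146) = -44/73)
(-6341 + 27049) + Q(72) = (-6341 + 27049) - 44/73 = 20708 - 44/73 = 1511640/73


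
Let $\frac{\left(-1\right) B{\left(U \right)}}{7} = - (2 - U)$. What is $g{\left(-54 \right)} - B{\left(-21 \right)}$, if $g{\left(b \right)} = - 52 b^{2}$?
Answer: $-151793$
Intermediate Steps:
$B{\left(U \right)} = 14 - 7 U$ ($B{\left(U \right)} = - 7 \left(- (2 - U)\right) = - 7 \left(-2 + U\right) = 14 - 7 U$)
$g{\left(-54 \right)} - B{\left(-21 \right)} = - 52 \left(-54\right)^{2} - \left(14 - -147\right) = \left(-52\right) 2916 - \left(14 + 147\right) = -151632 - 161 = -151793$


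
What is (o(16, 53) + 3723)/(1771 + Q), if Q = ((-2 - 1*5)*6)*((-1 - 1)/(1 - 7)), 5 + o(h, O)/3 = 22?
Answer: 3774/1757 ≈ 2.1480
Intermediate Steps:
o(h, O) = 51 (o(h, O) = -15 + 3*22 = -15 + 66 = 51)
Q = -14 (Q = ((-2 - 5)*6)*(-2/(-6)) = (-7*6)*(-2*(-1/6)) = -42*1/3 = -14)
(o(16, 53) + 3723)/(1771 + Q) = (51 + 3723)/(1771 - 14) = 3774/1757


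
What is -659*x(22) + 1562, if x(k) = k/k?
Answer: 903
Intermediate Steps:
x(k) = 1
-659*x(22) + 1562 = -659*1 + 1562 = -659 + 1562 = 903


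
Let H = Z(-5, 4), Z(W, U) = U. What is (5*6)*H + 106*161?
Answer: 17186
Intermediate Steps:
H = 4
(5*6)*H + 106*161 = (5*6)*4 + 106*161 = 30*4 + 17066 = 120 + 17066 = 17186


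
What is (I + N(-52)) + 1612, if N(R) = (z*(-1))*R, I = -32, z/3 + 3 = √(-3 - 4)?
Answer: 1112 + 156*I*√7 ≈ 1112.0 + 412.74*I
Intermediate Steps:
z = -9 + 3*I*√7 (z = -9 + 3*√(-3 - 4) = -9 + 3*√(-7) = -9 + 3*(I*√7) = -9 + 3*I*√7 ≈ -9.0 + 7.9373*I)
N(R) = R*(9 - 3*I*√7) (N(R) = ((-9 + 3*I*√7)*(-1))*R = (9 - 3*I*√7)*R = R*(9 - 3*I*√7))
(I + N(-52)) + 1612 = (-32 + 3*(-52)*(3 - I*√7)) + 1612 = (-32 + (-468 + 156*I*√7)) + 1612 = (-500 + 156*I*√7) + 1612 = 1112 + 156*I*√7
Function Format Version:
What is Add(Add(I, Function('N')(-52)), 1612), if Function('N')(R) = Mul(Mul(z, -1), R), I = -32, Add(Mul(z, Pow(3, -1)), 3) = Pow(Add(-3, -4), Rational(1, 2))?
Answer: Add(1112, Mul(156, I, Pow(7, Rational(1, 2)))) ≈ Add(1112.0, Mul(412.74, I))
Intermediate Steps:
z = Add(-9, Mul(3, I, Pow(7, Rational(1, 2)))) (z = Add(-9, Mul(3, Pow(Add(-3, -4), Rational(1, 2)))) = Add(-9, Mul(3, Pow(-7, Rational(1, 2)))) = Add(-9, Mul(3, Mul(I, Pow(7, Rational(1, 2))))) = Add(-9, Mul(3, I, Pow(7, Rational(1, 2)))) ≈ Add(-9.0000, Mul(7.9373, I)))
Function('N')(R) = Mul(R, Add(9, Mul(-3, I, Pow(7, Rational(1, 2))))) (Function('N')(R) = Mul(Mul(Add(-9, Mul(3, I, Pow(7, Rational(1, 2)))), -1), R) = Mul(Add(9, Mul(-3, I, Pow(7, Rational(1, 2)))), R) = Mul(R, Add(9, Mul(-3, I, Pow(7, Rational(1, 2))))))
Add(Add(I, Function('N')(-52)), 1612) = Add(Add(-32, Mul(3, -52, Add(3, Mul(-1, I, Pow(7, Rational(1, 2)))))), 1612) = Add(Add(-32, Add(-468, Mul(156, I, Pow(7, Rational(1, 2))))), 1612) = Add(Add(-500, Mul(156, I, Pow(7, Rational(1, 2)))), 1612) = Add(1112, Mul(156, I, Pow(7, Rational(1, 2))))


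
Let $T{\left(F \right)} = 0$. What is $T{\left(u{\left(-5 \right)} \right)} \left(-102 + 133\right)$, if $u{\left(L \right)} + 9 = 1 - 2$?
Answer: $0$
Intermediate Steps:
$u{\left(L \right)} = -10$ ($u{\left(L \right)} = -9 + \left(1 - 2\right) = -9 - 1 = -10$)
$T{\left(u{\left(-5 \right)} \right)} \left(-102 + 133\right) = 0 \left(-102 + 133\right) = 0 \cdot 31 = 0$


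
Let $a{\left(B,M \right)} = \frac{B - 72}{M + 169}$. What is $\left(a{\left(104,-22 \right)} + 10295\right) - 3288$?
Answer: $\frac{1030061}{147} \approx 7007.2$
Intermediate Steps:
$a{\left(B,M \right)} = \frac{-72 + B}{169 + M}$
$\left(a{\left(104,-22 \right)} + 10295\right) - 3288 = \left(\frac{-72 + 104}{169 - 22} + 10295\right) - 3288 = \left(\frac{1}{147} \cdot 32 + 10295\right) - 3288 = \left(\frac{32}{147} + 10295\right) - 3288 = \frac{1513397}{147} - 3288 = \frac{1030061}{147}$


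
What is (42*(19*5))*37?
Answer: 147630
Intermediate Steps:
(42*(19*5))*37 = (42*95)*37 = 3990*37 = 147630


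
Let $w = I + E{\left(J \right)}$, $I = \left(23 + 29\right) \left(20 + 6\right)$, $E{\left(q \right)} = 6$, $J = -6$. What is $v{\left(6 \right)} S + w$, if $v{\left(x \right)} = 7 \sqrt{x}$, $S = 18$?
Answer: $1358 + 126 \sqrt{6} \approx 1666.6$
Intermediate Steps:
$I = 1352$ ($I = 52 \cdot 26 = 1352$)
$w = 1358$ ($w = 1352 + 6 = 1358$)
$v{\left(6 \right)} S + w = 7 \sqrt{6} \cdot 18 + 1358 = 126 \sqrt{6} + 1358 = 1358 + 126 \sqrt{6}$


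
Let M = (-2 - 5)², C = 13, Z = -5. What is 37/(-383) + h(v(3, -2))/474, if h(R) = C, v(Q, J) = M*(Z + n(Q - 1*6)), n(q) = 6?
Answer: -12559/181542 ≈ -0.069180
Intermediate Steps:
M = 49 (M = (-7)² = 49)
v(Q, J) = 49 (v(Q, J) = 49*(-5 + 6) = 49*1 = 49)
h(R) = 13
37/(-383) + h(v(3, -2))/474 = 37/(-383) + 13/474 = 37*(-1/383) + 13*(1/474) = -37/383 + 13/474 = -12559/181542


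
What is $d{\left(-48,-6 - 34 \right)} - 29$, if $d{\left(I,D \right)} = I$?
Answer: $-77$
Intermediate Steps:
$d{\left(-48,-6 - 34 \right)} - 29 = -48 - 29 = -77$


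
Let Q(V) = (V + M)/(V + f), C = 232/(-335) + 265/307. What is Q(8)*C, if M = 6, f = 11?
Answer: 245714/1954055 ≈ 0.12575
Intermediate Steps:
C = 17551/102845 (C = 232*(-1/335) + 265*(1/307) = -232/335 + 265/307 = 17551/102845 ≈ 0.17065)
Q(V) = (6 + V)/(11 + V) (Q(V) = (V + 6)/(V + 11) = (6 + V)/(11 + V))
Q(8)*C = ((6 + 8)/(11 + 8))*(17551/102845) = (14/19)*(17551/102845) = 245714/1954055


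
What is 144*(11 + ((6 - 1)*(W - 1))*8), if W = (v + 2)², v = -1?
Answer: 1584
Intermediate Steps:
W = 1 (W = (-1 + 2)² = 1² = 1)
144*(11 + ((6 - 1)*(W - 1))*8) = 144*(11 + ((6 - 1)*(1 - 1))*8) = 144*(11 + (5*0)*8) = 144*(11 + 0*8) = 144*(11 + 0) = 144*11 = 1584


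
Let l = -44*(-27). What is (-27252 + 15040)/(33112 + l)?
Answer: -3053/8575 ≈ -0.35603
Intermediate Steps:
l = 1188
(-27252 + 15040)/(33112 + l) = (-27252 + 15040)/(33112 + 1188) = -12212/34300 = -12212*1/34300 = -3053/8575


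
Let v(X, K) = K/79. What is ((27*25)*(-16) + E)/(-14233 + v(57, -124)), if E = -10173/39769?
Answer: 33931714467/44721473339 ≈ 0.75873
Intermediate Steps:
v(X, K) = K/79 (v(X, K) = K*(1/79) = K/79)
E = -10173/39769 (E = -10173*1/39769 = -10173/39769 ≈ -0.25580)
((27*25)*(-16) + E)/(-14233 + v(57, -124)) = ((27*25)*(-16) - 10173/39769)/(-14233 + (1/79)*(-124)) = (675*(-16) - 10173/39769)/(-14233 - 124/79) = (-10800 - 10173/39769)/(-1124531/79) = -429515373/39769*(-79/1124531) = 33931714467/44721473339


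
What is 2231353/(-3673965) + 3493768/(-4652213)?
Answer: -23216710784309/17092067734545 ≈ -1.3583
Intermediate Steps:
2231353/(-3673965) + 3493768/(-4652213) = 2231353*(-1/3673965) + 3493768*(-1/4652213) = -2231353/3673965 - 3493768/4652213 = -23216710784309/17092067734545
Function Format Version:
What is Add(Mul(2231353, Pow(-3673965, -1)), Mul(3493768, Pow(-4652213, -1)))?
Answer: Rational(-23216710784309, 17092067734545) ≈ -1.3583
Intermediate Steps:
Add(Mul(2231353, Pow(-3673965, -1)), Mul(3493768, Pow(-4652213, -1))) = Add(Mul(2231353, Rational(-1, 3673965)), Mul(3493768, Rational(-1, 4652213))) = Add(Rational(-2231353, 3673965), Rational(-3493768, 4652213)) = Rational(-23216710784309, 17092067734545)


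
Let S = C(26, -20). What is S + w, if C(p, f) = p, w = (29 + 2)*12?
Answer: 398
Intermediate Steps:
w = 372 (w = 31*12 = 372)
S = 26
S + w = 26 + 372 = 398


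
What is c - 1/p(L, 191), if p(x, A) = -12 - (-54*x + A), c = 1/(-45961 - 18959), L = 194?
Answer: -75193/666923160 ≈ -0.00011275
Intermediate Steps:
c = -1/64920 (c = 1/(-64920) = -1/64920 ≈ -1.5404e-5)
p(x, A) = -12 - A + 54*x (p(x, A) = -12 - (A - 54*x) = -12 + (-A + 54*x) = -12 - A + 54*x)
c - 1/p(L, 191) = -1/64920 - 1/(-12 - 1*191 + 54*194) = -1/64920 - 1/(-12 - 191 + 10476) = -1/64920 - 1/10273 = -75193/666923160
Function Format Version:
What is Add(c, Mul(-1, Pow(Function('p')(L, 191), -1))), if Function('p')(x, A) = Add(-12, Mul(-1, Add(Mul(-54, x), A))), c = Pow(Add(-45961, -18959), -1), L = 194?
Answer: Rational(-75193, 666923160) ≈ -0.00011275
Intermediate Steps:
c = Rational(-1, 64920) (c = Pow(-64920, -1) = Rational(-1, 64920) ≈ -1.5404e-5)
Function('p')(x, A) = Add(-12, Mul(-1, A), Mul(54, x)) (Function('p')(x, A) = Add(-12, Mul(-1, Add(A, Mul(-54, x)))) = Add(-12, Add(Mul(-1, A), Mul(54, x))) = Add(-12, Mul(-1, A), Mul(54, x)))
Add(c, Mul(-1, Pow(Function('p')(L, 191), -1))) = Add(Rational(-1, 64920), Mul(-1, Pow(Add(-12, Mul(-1, 191), Mul(54, 194)), -1))) = Add(Rational(-1, 64920), Mul(-1, Pow(Add(-12, -191, 10476), -1))) = Add(Rational(-1, 64920), Mul(-1, Pow(10273, -1))) = Add(Rational(-1, 64920), Mul(-1, Rational(1, 10273))) = Add(Rational(-1, 64920), Rational(-1, 10273)) = Rational(-75193, 666923160)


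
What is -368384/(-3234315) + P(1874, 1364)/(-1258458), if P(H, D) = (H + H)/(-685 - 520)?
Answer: 6207167237982/54496119460615 ≈ 0.11390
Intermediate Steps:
P(H, D) = -2*H/1205 (P(H, D) = (2*H)/(-1205) = (2*H)*(-1/1205) = -2*H/1205)
-368384/(-3234315) + P(1874, 1364)/(-1258458) = -368384/(-3234315) - 2/1205*1874/(-1258458) = -368384*(-1/3234315) - 3748/1205*(-1/1258458) = 368384/3234315 + 1874/758220945 = 6207167237982/54496119460615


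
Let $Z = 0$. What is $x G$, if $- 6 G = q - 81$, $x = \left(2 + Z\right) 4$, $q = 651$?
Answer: $-760$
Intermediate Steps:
$x = 8$ ($x = \left(2 + 0\right) 4 = 2 \cdot 4 = 8$)
$G = -95$ ($G = - \frac{651 - 81}{6} = \left(- \frac{1}{6}\right) 570 = -95$)
$x G = 8 \left(-95\right) = -760$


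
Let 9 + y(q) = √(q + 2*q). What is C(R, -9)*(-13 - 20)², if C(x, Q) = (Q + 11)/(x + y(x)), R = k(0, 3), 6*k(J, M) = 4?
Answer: -163350/607 - 19602*√2/607 ≈ -314.78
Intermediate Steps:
y(q) = -9 + √3*√q (y(q) = -9 + √(q + 2*q) = -9 + √(3*q) = -9 + √3*√q)
k(J, M) = ⅔ (k(J, M) = (⅙)*4 = ⅔)
R = ⅔ ≈ 0.66667
C(x, Q) = (11 + Q)/(-9 + x + √3*√x) (C(x, Q) = (Q + 11)/(x + (-9 + √3*√x)) = (11 + Q)/(-9 + x + √3*√x))
C(R, -9)*(-13 - 20)² = ((11 - 9)/(-9 + ⅔ + √3*√(⅔)))*(-13 - 20)² = (2/(-9 + ⅔ + √3*(√6/3)))*(-33)² = (2/(-9 + ⅔ + √2))*1089 = (2/(-25/3 + √2))*1089 = 2178/(-25/3 + √2)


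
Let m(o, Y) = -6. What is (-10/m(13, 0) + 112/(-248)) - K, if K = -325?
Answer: 30338/93 ≈ 326.21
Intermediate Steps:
(-10/m(13, 0) + 112/(-248)) - K = (-10/(-6) + 112/(-248)) - 1*(-325) = (-10*(-⅙) + 112*(-1/248)) + 325 = (5/3 - 14/31) + 325 = 113/93 + 325 = 30338/93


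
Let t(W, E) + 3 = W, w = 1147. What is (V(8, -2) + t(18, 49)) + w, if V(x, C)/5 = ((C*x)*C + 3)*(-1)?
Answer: 987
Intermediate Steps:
t(W, E) = -3 + W
V(x, C) = -15 - 5*x*C² (V(x, C) = 5*(((C*x)*C + 3)*(-1)) = 5*((x*C² + 3)*(-1)) = 5*((3 + x*C²)*(-1)) = 5*(-3 - x*C²) = -15 - 5*x*C²)
(V(8, -2) + t(18, 49)) + w = ((-15 - 5*8*(-2)²) + (-3 + 18)) + 1147 = ((-15 - 5*8*4) + 15) + 1147 = ((-15 - 160) + 15) + 1147 = (-175 + 15) + 1147 = -160 + 1147 = 987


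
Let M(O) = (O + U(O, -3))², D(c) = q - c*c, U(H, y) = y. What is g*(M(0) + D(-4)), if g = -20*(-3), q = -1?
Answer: -480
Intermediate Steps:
D(c) = -1 - c² (D(c) = -1 - c*c = -1 - c²)
M(O) = (-3 + O)² (M(O) = (O - 3)² = (-3 + O)²)
g = 60
g*(M(0) + D(-4)) = 60*((-3 + 0)² + (-1 - 1*(-4)²)) = 60*((-3)² + (-1 - 1*16)) = 60*(9 + (-1 - 16)) = 60*(9 - 17) = 60*(-8) = -480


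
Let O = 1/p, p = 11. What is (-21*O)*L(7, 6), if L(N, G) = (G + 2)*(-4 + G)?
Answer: -336/11 ≈ -30.545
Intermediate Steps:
L(N, G) = (-4 + G)*(2 + G) (L(N, G) = (2 + G)*(-4 + G) = (-4 + G)*(2 + G))
O = 1/11 ≈ 0.090909
(-21*O)*L(7, 6) = (-21*1/11)*(-8 + 6² - 2*6) = -21*(-8 + 36 - 12)/11 = -21/11*16 = -336/11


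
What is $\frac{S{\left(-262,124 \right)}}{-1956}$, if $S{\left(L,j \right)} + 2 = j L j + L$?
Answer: $\frac{1007194}{489} \approx 2059.7$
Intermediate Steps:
$S{\left(L,j \right)} = -2 + L + L j^{2}$ ($S{\left(L,j \right)} = -2 + \left(j L j + L\right) = -2 + \left(L j j + L\right) = -2 + \left(L j^{2} + L\right) = -2 + \left(L + L j^{2}\right) = -2 + L + L j^{2}$)
$\frac{S{\left(-262,124 \right)}}{-1956} = \frac{-2 - 262 - 262 \cdot 124^{2}}{-1956} = \left(-2 - 262 - 4028512\right) \left(- \frac{1}{1956}\right) = \left(-4028776\right) \left(- \frac{1}{1956}\right) = \frac{1007194}{489}$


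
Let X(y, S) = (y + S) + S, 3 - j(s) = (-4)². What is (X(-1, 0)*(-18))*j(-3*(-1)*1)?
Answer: -234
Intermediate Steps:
j(s) = -13 (j(s) = 3 - 1*(-4)² = 3 - 1*16 = 3 - 16 = -13)
X(y, S) = y + 2*S (X(y, S) = (S + y) + S = y + 2*S)
(X(-1, 0)*(-18))*j(-3*(-1)*1) = ((-1 + 2*0)*(-18))*(-13) = ((-1 + 0)*(-18))*(-13) = -1*(-18)*(-13) = 18*(-13) = -234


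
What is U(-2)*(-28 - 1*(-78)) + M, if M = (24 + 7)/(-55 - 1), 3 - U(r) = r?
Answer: 13969/56 ≈ 249.45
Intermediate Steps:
U(r) = 3 - r
M = -31/56 (M = 31/(-56) = 31*(-1/56) = -31/56 ≈ -0.55357)
U(-2)*(-28 - 1*(-78)) + M = (3 - 1*(-2))*(-28 - 1*(-78)) - 31/56 = (3 + 2)*(-28 + 78) - 31/56 = 5*50 - 31/56 = 250 - 31/56 = 13969/56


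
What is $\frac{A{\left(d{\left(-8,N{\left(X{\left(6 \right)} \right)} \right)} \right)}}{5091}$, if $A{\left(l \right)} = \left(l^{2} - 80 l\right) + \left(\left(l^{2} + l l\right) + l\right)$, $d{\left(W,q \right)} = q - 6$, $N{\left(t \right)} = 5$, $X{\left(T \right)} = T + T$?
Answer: $\frac{82}{5091} \approx 0.016107$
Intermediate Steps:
$X{\left(T \right)} = 2 T$
$d{\left(W,q \right)} = -6 + q$ ($d{\left(W,q \right)} = q - 6 = -6 + q$)
$A{\left(l \right)} = - 79 l + 3 l^{2}$ ($A{\left(l \right)} = \left(l^{2} - 80 l\right) + \left(\left(l^{2} + l^{2}\right) + l\right) = \left(l^{2} - 80 l\right) + \left(2 l^{2} + l\right) = \left(l^{2} - 80 l\right) + \left(l + 2 l^{2}\right) = - 79 l + 3 l^{2}$)
$\frac{A{\left(d{\left(-8,N{\left(X{\left(6 \right)} \right)} \right)} \right)}}{5091} = \frac{\left(-6 + 5\right) \left(-79 + 3 \left(-6 + 5\right)\right)}{5091} = - (-79 + 3 \left(-1\right)) \frac{1}{5091} = - (-79 - 3) \frac{1}{5091} = \left(-1\right) \left(-82\right) \frac{1}{5091} = 82 \cdot \frac{1}{5091} = \frac{82}{5091}$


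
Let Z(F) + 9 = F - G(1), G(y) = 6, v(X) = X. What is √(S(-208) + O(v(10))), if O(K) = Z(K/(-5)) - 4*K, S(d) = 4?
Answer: I*√53 ≈ 7.2801*I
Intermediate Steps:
Z(F) = -15 + F (Z(F) = -9 + (F - 1*6) = -9 + (F - 6) = -9 + (-6 + F) = -15 + F)
O(K) = -15 - 21*K/5 (O(K) = (-15 + K/(-5)) - 4*K = (-15 + K*(-⅕)) - 4*K = (-15 - K/5) - 4*K = -15 - 21*K/5)
√(S(-208) + O(v(10))) = √(4 + (-15 - 21/5*10)) = √(4 + (-15 - 42)) = √(4 - 57) = √(-53) = I*√53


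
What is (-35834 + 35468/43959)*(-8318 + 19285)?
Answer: -17275123403846/43959 ≈ -3.9298e+8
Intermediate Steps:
(-35834 + 35468/43959)*(-8318 + 19285) = (-35834 + 35468*(1/43959))*10967 = (-35834 + 35468/43959)*10967 = -1575191338/43959*10967 = -17275123403846/43959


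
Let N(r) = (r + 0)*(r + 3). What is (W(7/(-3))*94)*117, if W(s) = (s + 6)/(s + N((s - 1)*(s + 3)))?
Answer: -69498/7 ≈ -9928.3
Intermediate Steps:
N(r) = r*(3 + r)
W(s) = (6 + s)/(s + (-1 + s)*(3 + s)*(3 + (-1 + s)*(3 + s))) (W(s) = (s + 6)/(s + ((s - 1)*(s + 3))*(3 + (s - 1)*(s + 3))) = (6 + s)/(s + ((-1 + s)*(3 + s))*(3 + (-1 + s)*(3 + s))) = (6 + s)/(s + (-1 + s)*(3 + s)*(3 + (-1 + s)*(3 + s))))
(W(7/(-3))*94)*117 = (((6 + 7/(-3))/(((7/(-3)))*(-5 + 7/(-3) + (7/(-3))**3 + 4*(7/(-3))**2)))*94)*117 = (((6 + 7*(-1/3))/(((7*(-1/3)))*(-5 + 7*(-1/3) + (7*(-1/3))**3 + 4*(7*(-1/3))**2)))*94)*117 = (((6 - 7/3)/((-7/3)*(-5 - 7/3 + (-7/3)**3 + 4*(-7/3)**2)))*94)*117 = (-3/7*11/3/(-5 - 7/3 - 343/27 + 4*(49/9))*94)*117 = (-3/7*11/3/(-5 - 7/3 - 343/27 + 196/9)*94)*117 = (-3/7*11/3/47/27*94)*117 = (-3/7*27/47*11/3*94)*117 = -297/329*94*117 = -594/7*117 = -69498/7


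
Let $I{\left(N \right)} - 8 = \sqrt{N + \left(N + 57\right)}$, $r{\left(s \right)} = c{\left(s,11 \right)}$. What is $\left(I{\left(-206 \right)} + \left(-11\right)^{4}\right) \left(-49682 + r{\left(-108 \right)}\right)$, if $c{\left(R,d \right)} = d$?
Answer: $-727630479 - 49671 i \sqrt{355} \approx -7.2763 \cdot 10^{8} - 9.3587 \cdot 10^{5} i$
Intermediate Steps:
$r{\left(s \right)} = 11$
$I{\left(N \right)} = 8 + \sqrt{57 + 2 N}$ ($I{\left(N \right)} = 8 + \sqrt{N + \left(N + 57\right)} = 8 + \sqrt{N + \left(57 + N\right)} = 8 + \sqrt{57 + 2 N}$)
$\left(I{\left(-206 \right)} + \left(-11\right)^{4}\right) \left(-49682 + r{\left(-108 \right)}\right) = \left(\left(8 + \sqrt{57 + 2 \left(-206\right)}\right) + \left(-11\right)^{4}\right) \left(-49682 + 11\right) = \left(\left(8 + \sqrt{57 - 412}\right) + 14641\right) \left(-49671\right) = \left(\left(8 + \sqrt{-355}\right) + 14641\right) \left(-49671\right) = \left(\left(8 + i \sqrt{355}\right) + 14641\right) \left(-49671\right) = \left(14649 + i \sqrt{355}\right) \left(-49671\right) = -727630479 - 49671 i \sqrt{355}$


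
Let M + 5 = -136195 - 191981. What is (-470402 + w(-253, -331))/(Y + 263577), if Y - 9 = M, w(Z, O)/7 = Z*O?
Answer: -115799/64595 ≈ -1.7927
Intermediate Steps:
M = -328181 (M = -5 + (-136195 - 191981) = -5 - 328176 = -328181)
w(Z, O) = 7*O*Z (w(Z, O) = 7*(Z*O) = 7*(O*Z) = 7*O*Z)
Y = -328172 (Y = 9 - 328181 = -328172)
(-470402 + w(-253, -331))/(Y + 263577) = (-470402 + 7*(-331)*(-253))/(-328172 + 263577) = (-470402 + 586201)/(-64595) = 115799*(-1/64595) = -115799/64595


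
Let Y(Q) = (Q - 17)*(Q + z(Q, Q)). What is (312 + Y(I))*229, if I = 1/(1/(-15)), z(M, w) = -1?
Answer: 188696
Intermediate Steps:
I = -15 (I = 1/(-1/15) = -15)
Y(Q) = (-1 + Q)*(-17 + Q) (Y(Q) = (Q - 17)*(Q - 1) = (-17 + Q)*(-1 + Q) = (-1 + Q)*(-17 + Q))
(312 + Y(I))*229 = (312 + (17 + (-15)² - 18*(-15)))*229 = (312 + (17 + 225 + 270))*229 = (312 + 512)*229 = 824*229 = 188696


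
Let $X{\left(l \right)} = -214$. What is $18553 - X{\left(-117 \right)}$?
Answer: $18767$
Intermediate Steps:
$18553 - X{\left(-117 \right)} = 18553 - -214 = 18553 + 214 = 18767$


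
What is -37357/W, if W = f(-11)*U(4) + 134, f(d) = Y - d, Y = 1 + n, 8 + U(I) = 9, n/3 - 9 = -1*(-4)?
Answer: -37357/185 ≈ -201.93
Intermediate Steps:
n = 39 (n = 27 + 3*(-1*(-4)) = 27 + 3*4 = 27 + 12 = 39)
U(I) = 1 (U(I) = -8 + 9 = 1)
Y = 40 (Y = 1 + 39 = 40)
f(d) = 40 - d
W = 185 (W = (40 - 1*(-11))*1 + 134 = (40 + 11)*1 + 134 = 51*1 + 134 = 51 + 134 = 185)
-37357/W = -37357/185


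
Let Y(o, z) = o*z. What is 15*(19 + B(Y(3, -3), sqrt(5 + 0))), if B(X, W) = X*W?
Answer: 285 - 135*sqrt(5) ≈ -16.869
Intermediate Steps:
B(X, W) = W*X
15*(19 + B(Y(3, -3), sqrt(5 + 0))) = 15*(19 + sqrt(5 + 0)*(3*(-3))) = 15*(19 + sqrt(5)*(-9)) = 15*(19 - 9*sqrt(5)) = 285 - 135*sqrt(5)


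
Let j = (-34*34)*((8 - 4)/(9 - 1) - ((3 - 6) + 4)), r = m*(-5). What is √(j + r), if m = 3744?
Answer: I*√18142 ≈ 134.69*I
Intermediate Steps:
r = -18720 (r = 3744*(-5) = -18720)
j = 578 (j = -1156*(4/8 - (-3 + 4)) = -1156*(4*(⅛) - 1*1) = -1156*(½ - 1) = -1156*(-½) = 578)
√(j + r) = √(578 - 18720) = √(-18142) = I*√18142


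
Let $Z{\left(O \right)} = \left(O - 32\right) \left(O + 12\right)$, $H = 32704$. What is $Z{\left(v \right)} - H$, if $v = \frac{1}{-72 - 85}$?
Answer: $- \frac{815582971}{24649} \approx -33088.0$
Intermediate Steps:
$v = - \frac{1}{157}$ ($v = \frac{1}{-157} = - \frac{1}{157} \approx -0.0063694$)
$Z{\left(O \right)} = \left(-32 + O\right) \left(12 + O\right)$
$Z{\left(v \right)} - H = \left(-384 + \left(- \frac{1}{157}\right)^{2} - - \frac{20}{157}\right) - 32704 = \left(-384 + \frac{1}{24649} + \frac{20}{157}\right) - 32704 = - \frac{9462075}{24649} - 32704 = - \frac{815582971}{24649}$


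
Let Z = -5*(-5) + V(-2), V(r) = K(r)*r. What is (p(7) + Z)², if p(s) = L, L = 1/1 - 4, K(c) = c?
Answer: 676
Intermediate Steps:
V(r) = r² (V(r) = r*r = r²)
L = -3 (L = 1 - 4 = -3)
p(s) = -3
Z = 29 (Z = -5*(-5) + (-2)² = 25 + 4 = 29)
(p(7) + Z)² = (-3 + 29)² = 26² = 676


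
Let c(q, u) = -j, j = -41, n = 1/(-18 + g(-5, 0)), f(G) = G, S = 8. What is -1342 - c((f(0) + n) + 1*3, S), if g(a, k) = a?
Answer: -1383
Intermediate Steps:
n = -1/23 (n = 1/(-18 - 5) = 1/(-23) = -1/23 ≈ -0.043478)
c(q, u) = 41 (c(q, u) = -1*(-41) = 41)
-1342 - c((f(0) + n) + 1*3, S) = -1342 - 1*41 = -1342 - 41 = -1383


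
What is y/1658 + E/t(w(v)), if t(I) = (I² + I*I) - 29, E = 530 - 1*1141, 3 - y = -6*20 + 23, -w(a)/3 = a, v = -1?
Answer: 507069/9119 ≈ 55.606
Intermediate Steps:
w(a) = -3*a
y = 100 (y = 3 - (-6*20 + 23) = 3 - (-120 + 23) = 3 - 1*(-97) = 3 + 97 = 100)
E = -611 (E = 530 - 1141 = -611)
t(I) = -29 + 2*I² (t(I) = (I² + I²) - 29 = 2*I² - 29 = -29 + 2*I²)
y/1658 + E/t(w(v)) = 100/1658 - 611/(-29 + 2*(-3*(-1))²) = 100*(1/1658) - 611/(-29 + 2*3²) = 50/829 - 611/(-29 + 2*9) = 50/829 - 611/(-29 + 18) = 50/829 - 611/(-11) = 50/829 - 611*(-1/11) = 50/829 + 611/11 = 507069/9119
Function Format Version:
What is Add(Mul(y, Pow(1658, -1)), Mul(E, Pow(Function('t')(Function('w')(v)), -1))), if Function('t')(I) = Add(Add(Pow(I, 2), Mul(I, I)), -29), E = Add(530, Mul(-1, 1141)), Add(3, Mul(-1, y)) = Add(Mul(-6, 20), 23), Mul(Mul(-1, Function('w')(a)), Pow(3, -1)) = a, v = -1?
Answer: Rational(507069, 9119) ≈ 55.606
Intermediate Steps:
Function('w')(a) = Mul(-3, a)
y = 100 (y = Add(3, Mul(-1, Add(Mul(-6, 20), 23))) = Add(3, Mul(-1, Add(-120, 23))) = Add(3, Mul(-1, -97)) = Add(3, 97) = 100)
E = -611 (E = Add(530, -1141) = -611)
Function('t')(I) = Add(-29, Mul(2, Pow(I, 2))) (Function('t')(I) = Add(Add(Pow(I, 2), Pow(I, 2)), -29) = Add(Mul(2, Pow(I, 2)), -29) = Add(-29, Mul(2, Pow(I, 2))))
Add(Mul(y, Pow(1658, -1)), Mul(E, Pow(Function('t')(Function('w')(v)), -1))) = Add(Mul(100, Pow(1658, -1)), Mul(-611, Pow(Add(-29, Mul(2, Pow(Mul(-3, -1), 2))), -1))) = Add(Mul(100, Rational(1, 1658)), Mul(-611, Pow(Add(-29, Mul(2, Pow(3, 2))), -1))) = Add(Rational(50, 829), Mul(-611, Pow(Add(-29, Mul(2, 9)), -1))) = Add(Rational(50, 829), Mul(-611, Pow(Add(-29, 18), -1))) = Add(Rational(50, 829), Mul(-611, Pow(-11, -1))) = Add(Rational(50, 829), Mul(-611, Rational(-1, 11))) = Add(Rational(50, 829), Rational(611, 11)) = Rational(507069, 9119)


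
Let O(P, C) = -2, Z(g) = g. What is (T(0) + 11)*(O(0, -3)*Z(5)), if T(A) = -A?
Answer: -110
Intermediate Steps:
(T(0) + 11)*(O(0, -3)*Z(5)) = (-1*0 + 11)*(-2*5) = (0 + 11)*(-10) = 11*(-10) = -110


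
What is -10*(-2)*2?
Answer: 40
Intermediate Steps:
-10*(-2)*2 = 20*2 = 40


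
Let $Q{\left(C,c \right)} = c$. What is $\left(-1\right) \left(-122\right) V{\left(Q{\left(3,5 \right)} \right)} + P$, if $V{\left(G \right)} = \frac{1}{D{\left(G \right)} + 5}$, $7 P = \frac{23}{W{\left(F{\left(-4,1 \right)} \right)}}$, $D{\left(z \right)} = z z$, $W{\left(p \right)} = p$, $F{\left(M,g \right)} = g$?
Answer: $\frac{772}{105} \approx 7.3524$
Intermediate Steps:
$D{\left(z \right)} = z^{2}$
$P = \frac{23}{7}$ ($P = \frac{23 \cdot 1^{-1}}{7} = \frac{23 \cdot 1}{7} = \frac{1}{7} \cdot 23 = \frac{23}{7} \approx 3.2857$)
$V{\left(G \right)} = \frac{1}{5 + G^{2}}$ ($V{\left(G \right)} = \frac{1}{G^{2} + 5} = \frac{1}{5 + G^{2}}$)
$\left(-1\right) \left(-122\right) V{\left(Q{\left(3,5 \right)} \right)} + P = \frac{\left(-1\right) \left(-122\right)}{5 + 5^{2}} + \frac{23}{7} = \frac{122}{5 + 25} + \frac{23}{7} = \frac{122}{30} + \frac{23}{7} = 122 \cdot \frac{1}{30} + \frac{23}{7} = \frac{61}{15} + \frac{23}{7} = \frac{772}{105}$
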